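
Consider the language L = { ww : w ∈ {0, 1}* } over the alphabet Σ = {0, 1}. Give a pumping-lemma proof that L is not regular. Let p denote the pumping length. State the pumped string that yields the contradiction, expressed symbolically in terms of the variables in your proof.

Assume L is regular; let p be its pumping constant.
Take w = 0^p 1^p 0^p 1^p = uu where u = 0^p1^p; then w ∈ L and |w| = 4p ≥ p.
Write w = xyz as guaranteed by the lemma, with |xy| ≤ p and y is nonempty.
The first p characters of w are 0's, so xy (and hence y) consists only of 0's. Write y = 0^k, 1 ≤ k ≤ p.
Pump with i = 2: xy^2z = 0^{p+k} 1^p 0^p 1^p, of length 4p+k. Suppose this equals vv. The string starts with 0 and ends with 1, so v does too; thus the boundary between the two copies of v is a 1→0 transition. There is exactly one such transition, at position 2p+k, so |v| = 2p+k and |vv| = 4p+2k ≠ 4p+k since k ≥ 1. So xy^2z ∉ L.
This is a contradiction; hence L is not regular.

0^{p+k} 1^p 0^p 1^p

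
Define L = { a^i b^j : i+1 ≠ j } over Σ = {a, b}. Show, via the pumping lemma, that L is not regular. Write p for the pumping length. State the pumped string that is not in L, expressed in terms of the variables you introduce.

a^{p+p!} b^{p+p!+1}

Toward a contradiction, assume L is regular with pumping length p.
Choose w = a^p b^{p+p!+1}. Since p ≠ (p+p!+1)-1 = p+p!, w ∈ L; and |w| ≥ p.
Write w = xyz as guaranteed by the lemma, with |xy| ≤ p and |y| ≥ 1.
The first p characters of w are a's, so xy (and hence y) consists only of a's. Write y = a^k, 1 ≤ k ≤ p.
Since 1 ≤ k ≤ p, k divides p!; set t = 1 + p!/k. Then xy^t z has p + (p!/k)·k = p + p! copies of a. Now the a-count is p+p! and (b-count)-1 = (p+p!+1)-1 = p+p!, so i+1 ≠ j fails. So xy^t z = a^{p+p!} b^{p+p!+1} ∉ L.
This is a contradiction; hence L is not regular.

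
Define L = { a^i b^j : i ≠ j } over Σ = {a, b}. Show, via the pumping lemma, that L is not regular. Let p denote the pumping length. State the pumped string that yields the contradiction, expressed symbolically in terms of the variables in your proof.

Assume L is regular. Let p be the pumping length given by the pumping lemma.
Choose w = a^p b^{p+p!}. Since p ≠ p+p!, w ∈ L; and |w| ≥ p.
Write w = xyz as guaranteed by the lemma, with |xy| ≤ p and |y| ≥ 1.
Since the first p symbols of w are all a's and |xy| ≤ p, y lies entirely in the leading a-block: y = a^k for some k with 1 ≤ k ≤ p.
Since 1 ≤ k ≤ p, k divides p!; set t = 1 + p!/k. Then xy^t z has p + (p!/k)·k = p + p! copies of a. Now the a-count equals the b-count, so i ≠ j fails. So xy^t z = a^{p+p!} b^{p+p!} ∉ L.
This is a contradiction; hence L is not regular.

a^{p+p!} b^{p+p!}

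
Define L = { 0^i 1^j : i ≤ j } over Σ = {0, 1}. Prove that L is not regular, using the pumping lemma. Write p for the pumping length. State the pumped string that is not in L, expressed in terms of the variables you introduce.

Toward a contradiction, assume L is regular with pumping length p.
Choose w = 0^p 1^p ∈ L, with |w| = 2p ≥ p.
The pumping lemma gives a decomposition w = xyz where |xy| ≤ p and |y| ≥ 1.
Since the first p symbols of w are all 0's and |xy| ≤ p, y lies entirely in the leading 0-block: y = 0^k for some k with 1 ≤ k ≤ p.
Consider xy^2z = 0^{p+k} 1^p. Since k ≥ 1, the 0-count p+k exceeds the 1-count p, so i ≤ j fails; thus xy^2z ∉ L.
This is a contradiction; hence L is not regular.

0^{p+k} 1^p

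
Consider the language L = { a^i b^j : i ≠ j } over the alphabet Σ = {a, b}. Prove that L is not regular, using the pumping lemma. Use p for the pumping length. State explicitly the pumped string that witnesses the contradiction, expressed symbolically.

a^{p+p!} b^{p+p!}

Toward a contradiction, assume L is regular with pumping length p.
Choose w = a^p b^{p+p!}. Since p ≠ p+p!, w ∈ L; and |w| ≥ p.
The pumping lemma gives a decomposition w = xyz where |xy| ≤ p and |y| > 0.
The first p characters of w are a's, so xy (and hence y) consists only of a's. Write y = a^k, 1 ≤ k ≤ p.
Since 1 ≤ k ≤ p, k divides p!; set t = 1 + p!/k. Then xy^t z has p + (p!/k)·k = p + p! copies of a. Now the a-count equals the b-count, so i ≠ j fails. So xy^t z = a^{p+p!} b^{p+p!} ∉ L.
Contradiction. Therefore L is not regular.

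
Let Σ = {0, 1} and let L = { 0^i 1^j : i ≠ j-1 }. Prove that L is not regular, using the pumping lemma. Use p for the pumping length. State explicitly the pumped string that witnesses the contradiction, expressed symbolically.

Toward a contradiction, assume L is regular with pumping length p.
Choose w = 0^p 1^{p+p!+1}. Since p ≠ (p+p!+1)-1 = p+p!, w ∈ L; and |w| ≥ p.
By the pumping lemma, w = xyz with |xy| ≤ p and |y| ≥ 1.
The first p characters of w are 0's, so xy (and hence y) consists only of 0's. Write y = 0^k, 1 ≤ k ≤ p.
Since 1 ≤ k ≤ p, k divides p!; set t = 1 + p!/k. Then xy^t z has p + (p!/k)·k = p + p! copies of 0. Now the 0-count is p+p! and (1-count)-1 = (p+p!+1)-1 = p+p!, so i ≠ j-1 fails. So xy^t z = 0^{p+p!} 1^{p+p!+1} ∉ L.
This is a contradiction; hence L is not regular.

0^{p+p!} 1^{p+p!+1}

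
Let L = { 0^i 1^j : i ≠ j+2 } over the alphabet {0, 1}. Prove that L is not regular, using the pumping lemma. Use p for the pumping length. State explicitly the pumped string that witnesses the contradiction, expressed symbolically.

0^{p+p!} 1^{p+p!-2}

Toward a contradiction, assume L is regular with pumping length p.
Choose w = 0^p 1^{p+p!-2}. Since p ≠ (p+p!-2)+2 = p+p!, w ∈ L; and |w| ≥ p.
Write w = xyz as guaranteed by the lemma, with |xy| ≤ p and y is nonempty.
The first p characters of w are 0's, so xy (and hence y) consists only of 0's. Write y = 0^k, 1 ≤ k ≤ p.
Since 1 ≤ k ≤ p, k divides p!; set t = 1 + p!/k. Then xy^t z has p + (p!/k)·k = p + p! copies of 0. Now the 0-count is p+p! and (1-count)+2 = (p+p!-2)+2 = p+p!, so i ≠ j+2 fails. So xy^t z = 0^{p+p!} 1^{p+p!-2} ∉ L.
Contradiction. Therefore L is not regular.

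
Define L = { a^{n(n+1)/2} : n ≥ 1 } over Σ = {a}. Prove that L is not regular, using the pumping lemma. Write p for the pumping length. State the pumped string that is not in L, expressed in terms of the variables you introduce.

Assume L is regular; let p be its pumping constant.
Take w = a^{p(p+1)/2} ∈ L with |w| = p(p+1)/2 ≥ p.
Write w = xyz as guaranteed by the lemma, with |xy| ≤ p and |y| ≥ 1.
Then y = a^k for some k with 1 ≤ k ≤ p.
Pump with i = 2: xy^2z = a^{p(p+1)/2+k}. Since 1 ≤ k ≤ p, p(p+1)/2 < p(p+1)/2+k ≤ p(p+1)/2+p < (p+1)(p+2)/2, so p(p+1)/2+k is strictly between consecutive triangular numbers. So xy^2z ∉ L.
Contradiction. Therefore L is not regular.

a^{p(p+1)/2+k}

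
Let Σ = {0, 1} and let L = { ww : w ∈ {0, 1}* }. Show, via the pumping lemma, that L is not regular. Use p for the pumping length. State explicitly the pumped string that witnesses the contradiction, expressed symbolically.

0^{p+k} 1^p 0^p 1^p

Assume L is regular. Let p be the pumping length given by the pumping lemma.
Take w = 0^p 1^p 0^p 1^p = uu where u = 0^p1^p; then w ∈ L and |w| = 4p ≥ p.
By the pumping lemma, w = xyz with |xy| ≤ p and y is nonempty.
The first p characters of w are 0's, so xy (and hence y) consists only of 0's. Write y = 0^k, 1 ≤ k ≤ p.
Pump with i = 2: xy^2z = 0^{p+k} 1^p 0^p 1^p, of length 4p+k. Suppose this equals vv. The string starts with 0 and ends with 1, so v does too; thus the boundary between the two copies of v is a 1→0 transition. There is exactly one such transition, at position 2p+k, so |v| = 2p+k and |vv| = 4p+2k ≠ 4p+k since k ≥ 1. So xy^2z ∉ L.
This contradicts the pumping lemma, so L is not regular.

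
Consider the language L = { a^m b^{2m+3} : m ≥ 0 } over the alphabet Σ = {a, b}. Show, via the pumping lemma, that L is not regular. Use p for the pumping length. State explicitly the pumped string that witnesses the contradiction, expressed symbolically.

Suppose for contradiction that L is regular, and let p be the pumping length.
Take w = a^p b^{2p+3}. Then w ∈ L and |w| = 3p+3 ≥ p.
Write w = xyz as guaranteed by the lemma, with |xy| ≤ p and y is nonempty.
Because |xy| ≤ p and w begins with p copies of a, we have y = a^k with 1 ≤ k ≤ p.
Pump with i = 2: xy^2z = a^{p+k} b^{2p+3}. For this to lie in L we would need 2p+3 = 2(p+k)+3, which forces k = 0. But k ≥ 1, so xy^2z ∉ L.
This is a contradiction; hence L is not regular.

a^{p+k} b^{2p+3}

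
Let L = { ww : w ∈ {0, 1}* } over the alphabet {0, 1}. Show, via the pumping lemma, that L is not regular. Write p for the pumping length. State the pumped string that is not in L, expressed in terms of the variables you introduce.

Assume L is regular; let p be its pumping constant.
Take w = 0^p 1^p 0^p 1^p = uu where u = 0^p1^p; then w ∈ L and |w| = 4p ≥ p.
The pumping lemma gives a decomposition w = xyz where |xy| ≤ p and |y| > 0.
Because |xy| ≤ p and w begins with p copies of 0, we have y = 0^k with 1 ≤ k ≤ p.
Pump with i = 2: xy^2z = 0^{p+k} 1^p 0^p 1^p, of length 4p+k. Suppose this equals vv. The string starts with 0 and ends with 1, so v does too; thus the boundary between the two copies of v is a 1→0 transition. There is exactly one such transition, at position 2p+k, so |v| = 2p+k and |vv| = 4p+2k ≠ 4p+k since k ≥ 1. So xy^2z ∉ L.
Contradiction. Therefore L is not regular.

0^{p+k} 1^p 0^p 1^p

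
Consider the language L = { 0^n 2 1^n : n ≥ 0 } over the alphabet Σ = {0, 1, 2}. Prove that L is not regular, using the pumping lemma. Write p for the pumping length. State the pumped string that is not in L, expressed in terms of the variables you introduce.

Assume L is regular; let p be its pumping constant.
Take w = 0^p 2 1^p ∈ L with |w| = 2p+1 ≥ p.
The pumping lemma gives a decomposition w = xyz where |xy| ≤ p and y is nonempty.
Because |xy| ≤ p and w begins with p copies of 0, we have y = 0^k with 1 ≤ k ≤ p.
Pump with i = 2: xy^2z = 0^{p+k} 2 1^p, which would require p+k = p. But k ≥ 1, so xy^2z ∉ L.
This contradicts the pumping lemma, so L is not regular.

0^{p+k} 2 1^p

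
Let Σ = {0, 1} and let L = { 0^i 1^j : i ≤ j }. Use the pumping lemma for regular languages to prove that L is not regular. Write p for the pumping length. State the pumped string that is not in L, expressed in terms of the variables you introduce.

Assume L is regular. Let p be the pumping length given by the pumping lemma.
Choose w = 0^p 1^p ∈ L, with |w| = 2p ≥ p.
By the pumping lemma, w = xyz with |xy| ≤ p and |y| ≥ 1.
Because |xy| ≤ p and w begins with p copies of 0, we have y = 0^k with 1 ≤ k ≤ p.
Consider xy^2z = 0^{p+k} 1^p. Since k ≥ 1, the 0-count p+k exceeds the 1-count p, so i ≤ j fails; thus xy^2z ∉ L.
This contradicts the pumping lemma, so L is not regular.

0^{p+k} 1^p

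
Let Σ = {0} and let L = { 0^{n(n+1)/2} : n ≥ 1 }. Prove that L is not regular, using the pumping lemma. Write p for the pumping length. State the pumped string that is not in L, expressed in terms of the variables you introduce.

Suppose for contradiction that L is regular, and let p be the pumping length.
Take w = 0^{p(p+1)/2} ∈ L with |w| = p(p+1)/2 ≥ p.
The pumping lemma gives a decomposition w = xyz where |xy| ≤ p and |y| ≥ 1.
Then y = 0^k for some k with 1 ≤ k ≤ p.
Pump with i = 2: xy^2z = 0^{p(p+1)/2+k}. Since 1 ≤ k ≤ p, p(p+1)/2 < p(p+1)/2+k ≤ p(p+1)/2+p < (p+1)(p+2)/2, so p(p+1)/2+k is strictly between consecutive triangular numbers. So xy^2z ∉ L.
This is a contradiction; hence L is not regular.

0^{p(p+1)/2+k}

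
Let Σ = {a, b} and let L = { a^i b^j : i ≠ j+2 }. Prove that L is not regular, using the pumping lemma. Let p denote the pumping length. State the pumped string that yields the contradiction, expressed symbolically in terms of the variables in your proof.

a^{p+p!} b^{p+p!-2}

Toward a contradiction, assume L is regular with pumping length p.
Choose w = a^p b^{p+p!-2}. Since p ≠ (p+p!-2)+2 = p+p!, w ∈ L; and |w| ≥ p.
The pumping lemma gives a decomposition w = xyz where |xy| ≤ p and y is nonempty.
Because |xy| ≤ p and w begins with p copies of a, we have y = a^k with 1 ≤ k ≤ p.
Since 1 ≤ k ≤ p, k divides p!; set t = 1 + p!/k. Then xy^t z has p + (p!/k)·k = p + p! copies of a. Now the a-count is p+p! and (b-count)+2 = (p+p!-2)+2 = p+p!, so i ≠ j+2 fails. So xy^t z = a^{p+p!} b^{p+p!-2} ∉ L.
This is a contradiction; hence L is not regular.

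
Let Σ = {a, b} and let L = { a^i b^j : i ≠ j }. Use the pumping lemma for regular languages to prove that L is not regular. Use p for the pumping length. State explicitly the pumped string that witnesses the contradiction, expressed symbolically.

Suppose for contradiction that L is regular, and let p be the pumping length.
Choose w = a^p b^{p+p!}. Since p ≠ p+p!, w ∈ L; and |w| ≥ p.
Write w = xyz as guaranteed by the lemma, with |xy| ≤ p and y is nonempty.
Since the first p symbols of w are all a's and |xy| ≤ p, y lies entirely in the leading a-block: y = a^k for some k with 1 ≤ k ≤ p.
Since 1 ≤ k ≤ p, k divides p!; set t = 1 + p!/k. Then xy^t z has p + (p!/k)·k = p + p! copies of a. Now the a-count equals the b-count, so i ≠ j fails. So xy^t z = a^{p+p!} b^{p+p!} ∉ L.
This is a contradiction; hence L is not regular.

a^{p+p!} b^{p+p!}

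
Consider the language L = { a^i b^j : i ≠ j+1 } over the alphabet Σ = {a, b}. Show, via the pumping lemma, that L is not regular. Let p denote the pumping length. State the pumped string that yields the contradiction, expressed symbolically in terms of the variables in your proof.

Assume L is regular. Let p be the pumping length given by the pumping lemma.
Choose w = a^p b^{p+p!-1}. Since p ≠ (p+p!-1)+1 = p+p!, w ∈ L; and |w| ≥ p.
The pumping lemma gives a decomposition w = xyz where |xy| ≤ p and |y| ≥ 1.
Because |xy| ≤ p and w begins with p copies of a, we have y = a^k with 1 ≤ k ≤ p.
Since 1 ≤ k ≤ p, k divides p!; set t = 1 + p!/k. Then xy^t z has p + (p!/k)·k = p + p! copies of a. Now the a-count is p+p! and (b-count)+1 = (p+p!-1)+1 = p+p!, so i ≠ j+1 fails. So xy^t z = a^{p+p!} b^{p+p!-1} ∉ L.
This is a contradiction; hence L is not regular.

a^{p+p!} b^{p+p!-1}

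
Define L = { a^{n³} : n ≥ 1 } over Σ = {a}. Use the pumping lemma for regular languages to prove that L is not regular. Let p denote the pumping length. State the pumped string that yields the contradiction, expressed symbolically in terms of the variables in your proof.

Suppose for contradiction that L is regular, and let p be the pumping length.
Take w = a^{p³} ∈ L with |w| = p³ ≥ p.
By the pumping lemma, w = xyz with |xy| ≤ p and |y| ≥ 1.
Then y = a^k for some k with 1 ≤ k ≤ p.
Pump with i = 2: xy^2z = a^{p³+k}. Since 1 ≤ k ≤ p, p³ < p³+k ≤ p³+p < p³+3p²+3p+1 = (p+1)³, so p³+k is not a perfect cube. So xy^2z ∉ L.
This contradicts the pumping lemma, so L is not regular.

a^{p³+k}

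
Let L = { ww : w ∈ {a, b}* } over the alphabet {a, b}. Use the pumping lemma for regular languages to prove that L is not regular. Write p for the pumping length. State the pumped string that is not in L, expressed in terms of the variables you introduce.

a^{p+k} b^p a^p b^p

Assume L is regular. Let p be the pumping length given by the pumping lemma.
Take w = a^p b^p a^p b^p = uu where u = a^pb^p; then w ∈ L and |w| = 4p ≥ p.
By the pumping lemma, w = xyz with |xy| ≤ p and |y| > 0.
The first p characters of w are a's, so xy (and hence y) consists only of a's. Write y = a^k, 1 ≤ k ≤ p.
Pump with i = 2: xy^2z = a^{p+k} b^p a^p b^p, of length 4p+k. Suppose this equals vv. The string starts with a and ends with b, so v does too; thus the boundary between the two copies of v is a b→a transition. There is exactly one such transition, at position 2p+k, so |v| = 2p+k and |vv| = 4p+2k ≠ 4p+k since k ≥ 1. So xy^2z ∉ L.
This is a contradiction; hence L is not regular.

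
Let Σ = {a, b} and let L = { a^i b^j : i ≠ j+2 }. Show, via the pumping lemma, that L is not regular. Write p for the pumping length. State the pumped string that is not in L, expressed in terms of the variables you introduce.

Suppose for contradiction that L is regular, and let p be the pumping length.
Choose w = a^p b^{p+p!-2}. Since p ≠ (p+p!-2)+2 = p+p!, w ∈ L; and |w| ≥ p.
Write w = xyz as guaranteed by the lemma, with |xy| ≤ p and |y| ≥ 1.
Because |xy| ≤ p and w begins with p copies of a, we have y = a^k with 1 ≤ k ≤ p.
Since 1 ≤ k ≤ p, k divides p!; set t = 1 + p!/k. Then xy^t z has p + (p!/k)·k = p + p! copies of a. Now the a-count is p+p! and (b-count)+2 = (p+p!-2)+2 = p+p!, so i ≠ j+2 fails. So xy^t z = a^{p+p!} b^{p+p!-2} ∉ L.
This contradicts the pumping lemma, so L is not regular.

a^{p+p!} b^{p+p!-2}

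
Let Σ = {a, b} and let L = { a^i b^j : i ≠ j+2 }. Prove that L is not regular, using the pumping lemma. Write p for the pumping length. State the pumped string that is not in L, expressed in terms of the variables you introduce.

Assume L is regular; let p be its pumping constant.
Choose w = a^p b^{p+p!-2}. Since p ≠ (p+p!-2)+2 = p+p!, w ∈ L; and |w| ≥ p.
The pumping lemma gives a decomposition w = xyz where |xy| ≤ p and y is nonempty.
Because |xy| ≤ p and w begins with p copies of a, we have y = a^k with 1 ≤ k ≤ p.
Since 1 ≤ k ≤ p, k divides p!; set t = 1 + p!/k. Then xy^t z has p + (p!/k)·k = p + p! copies of a. Now the a-count is p+p! and (b-count)+2 = (p+p!-2)+2 = p+p!, so i ≠ j+2 fails. So xy^t z = a^{p+p!} b^{p+p!-2} ∉ L.
This is a contradiction; hence L is not regular.

a^{p+p!} b^{p+p!-2}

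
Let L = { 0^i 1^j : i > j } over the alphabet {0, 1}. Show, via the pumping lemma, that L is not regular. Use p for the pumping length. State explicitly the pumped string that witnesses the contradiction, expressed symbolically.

0^{p+1-k} 1^p

Suppose for contradiction that L is regular, and let p be the pumping length.
Choose w = 0^{p+1} 1^p ∈ L, with |w| = 2p+1 ≥ p.
Write w = xyz as guaranteed by the lemma, with |xy| ≤ p and |y| ≥ 1.
Since the first p symbols of w are all 0's and |xy| ≤ p, y lies entirely in the leading 0-block: y = 0^k for some k with 1 ≤ k ≤ p.
Consider xy^0z = xz = 0^{p+1-k} 1^p. Since k ≥ 1, the 0-count p+1-k is at most p, so i > j fails; thus xz ∉ L.
Contradiction. Therefore L is not regular.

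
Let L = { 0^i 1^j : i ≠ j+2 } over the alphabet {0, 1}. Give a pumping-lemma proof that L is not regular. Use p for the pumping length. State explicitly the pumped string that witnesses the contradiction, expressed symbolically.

0^{p+p!} 1^{p+p!-2}

Assume L is regular; let p be its pumping constant.
Choose w = 0^p 1^{p+p!-2}. Since p ≠ (p+p!-2)+2 = p+p!, w ∈ L; and |w| ≥ p.
The pumping lemma gives a decomposition w = xyz where |xy| ≤ p and |y| ≥ 1.
Because |xy| ≤ p and w begins with p copies of 0, we have y = 0^k with 1 ≤ k ≤ p.
Since 1 ≤ k ≤ p, k divides p!; set t = 1 + p!/k. Then xy^t z has p + (p!/k)·k = p + p! copies of 0. Now the 0-count is p+p! and (1-count)+2 = (p+p!-2)+2 = p+p!, so i ≠ j+2 fails. So xy^t z = 0^{p+p!} 1^{p+p!-2} ∉ L.
This contradicts the pumping lemma, so L is not regular.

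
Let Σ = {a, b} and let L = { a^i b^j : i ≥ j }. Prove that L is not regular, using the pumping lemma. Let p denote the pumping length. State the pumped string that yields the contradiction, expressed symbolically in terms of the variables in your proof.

Toward a contradiction, assume L is regular with pumping length p.
Choose w = a^p b^p ∈ L, with |w| = 2p ≥ p.
The pumping lemma gives a decomposition w = xyz where |xy| ≤ p and |y| ≥ 1.
The first p characters of w are a's, so xy (and hence y) consists only of a's. Write y = a^k, 1 ≤ k ≤ p.
Consider xy^0z = xz = a^{p-k} b^p. Since k ≥ 1, the a-count p-k is less than p, so i ≥ j fails; thus xz ∉ L.
This is a contradiction; hence L is not regular.

a^{p-k} b^p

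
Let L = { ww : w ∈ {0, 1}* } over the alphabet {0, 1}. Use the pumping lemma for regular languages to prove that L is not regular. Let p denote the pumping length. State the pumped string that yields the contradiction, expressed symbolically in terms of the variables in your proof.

0^{p+k} 1^p 0^p 1^p

Assume L is regular. Let p be the pumping length given by the pumping lemma.
Take w = 0^p 1^p 0^p 1^p = uu where u = 0^p1^p; then w ∈ L and |w| = 4p ≥ p.
Write w = xyz as guaranteed by the lemma, with |xy| ≤ p and y is nonempty.
The first p characters of w are 0's, so xy (and hence y) consists only of 0's. Write y = 0^k, 1 ≤ k ≤ p.
Pump with i = 2: xy^2z = 0^{p+k} 1^p 0^p 1^p, of length 4p+k. Suppose this equals vv. The string starts with 0 and ends with 1, so v does too; thus the boundary between the two copies of v is a 1→0 transition. There is exactly one such transition, at position 2p+k, so |v| = 2p+k and |vv| = 4p+2k ≠ 4p+k since k ≥ 1. So xy^2z ∉ L.
This is a contradiction; hence L is not regular.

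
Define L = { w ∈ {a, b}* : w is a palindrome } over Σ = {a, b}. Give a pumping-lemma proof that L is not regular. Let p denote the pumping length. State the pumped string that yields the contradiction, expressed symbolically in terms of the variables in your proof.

Toward a contradiction, assume L is regular with pumping length p.
Take w = a^p b a^p, a palindrome of length 2p+1 ≥ p.
By the pumping lemma, w = xyz with |xy| ≤ p and |y| ≥ 1.
Since the first p symbols of w are all a's and |xy| ≤ p, y lies entirely in the leading a-block: y = a^k for some k with 1 ≤ k ≤ p.
Pump with i = 2: xy^2z = a^{p+k} b a^p. Its reverse is a^p b a^{p+k}, which differs from xy^2z since k ≥ 1. So xy^2z is not a palindrome and xy^2z ∉ L.
This contradicts the pumping lemma, so L is not regular.

a^{p+k} b a^p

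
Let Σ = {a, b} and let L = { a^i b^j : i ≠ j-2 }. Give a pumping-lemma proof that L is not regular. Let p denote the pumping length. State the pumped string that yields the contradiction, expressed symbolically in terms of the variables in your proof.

a^{p+p!} b^{p+p!+2}

Assume L is regular. Let p be the pumping length given by the pumping lemma.
Choose w = a^p b^{p+p!+2}. Since p ≠ (p+p!+2)-2 = p+p!, w ∈ L; and |w| ≥ p.
The pumping lemma gives a decomposition w = xyz where |xy| ≤ p and |y| > 0.
Since the first p symbols of w are all a's and |xy| ≤ p, y lies entirely in the leading a-block: y = a^k for some k with 1 ≤ k ≤ p.
Since 1 ≤ k ≤ p, k divides p!; set t = 1 + p!/k. Then xy^t z has p + (p!/k)·k = p + p! copies of a. Now the a-count is p+p! and (b-count)-2 = (p+p!+2)-2 = p+p!, so i ≠ j-2 fails. So xy^t z = a^{p+p!} b^{p+p!+2} ∉ L.
This contradicts the pumping lemma, so L is not regular.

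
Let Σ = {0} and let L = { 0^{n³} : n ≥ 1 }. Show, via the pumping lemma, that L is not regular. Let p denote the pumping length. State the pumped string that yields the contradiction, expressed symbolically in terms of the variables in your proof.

0^{p³+k}

Toward a contradiction, assume L is regular with pumping length p.
Take w = 0^{p³} ∈ L with |w| = p³ ≥ p.
By the pumping lemma, w = xyz with |xy| ≤ p and |y| ≥ 1.
Then y = 0^k for some k with 1 ≤ k ≤ p.
Pump with i = 2: xy^2z = 0^{p³+k}. Since 1 ≤ k ≤ p, p³ < p³+k ≤ p³+p < p³+3p²+3p+1 = (p+1)³, so p³+k is not a perfect cube. So xy^2z ∉ L.
This contradicts the pumping lemma, so L is not regular.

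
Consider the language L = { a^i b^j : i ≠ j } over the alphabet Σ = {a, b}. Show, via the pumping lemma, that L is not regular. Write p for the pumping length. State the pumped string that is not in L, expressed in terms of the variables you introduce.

a^{p+p!} b^{p+p!}

Assume L is regular. Let p be the pumping length given by the pumping lemma.
Choose w = a^p b^{p+p!}. Since p ≠ p+p!, w ∈ L; and |w| ≥ p.
Write w = xyz as guaranteed by the lemma, with |xy| ≤ p and |y| > 0.
Since the first p symbols of w are all a's and |xy| ≤ p, y lies entirely in the leading a-block: y = a^k for some k with 1 ≤ k ≤ p.
Since 1 ≤ k ≤ p, k divides p!; set t = 1 + p!/k. Then xy^t z has p + (p!/k)·k = p + p! copies of a. Now the a-count equals the b-count, so i ≠ j fails. So xy^t z = a^{p+p!} b^{p+p!} ∉ L.
This contradicts the pumping lemma, so L is not regular.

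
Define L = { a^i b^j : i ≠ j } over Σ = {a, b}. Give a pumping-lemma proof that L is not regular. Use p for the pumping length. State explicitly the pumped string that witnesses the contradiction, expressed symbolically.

a^{p+p!} b^{p+p!}

Toward a contradiction, assume L is regular with pumping length p.
Choose w = a^p b^{p+p!}. Since p ≠ p+p!, w ∈ L; and |w| ≥ p.
Write w = xyz as guaranteed by the lemma, with |xy| ≤ p and |y| ≥ 1.
Since the first p symbols of w are all a's and |xy| ≤ p, y lies entirely in the leading a-block: y = a^k for some k with 1 ≤ k ≤ p.
Since 1 ≤ k ≤ p, k divides p!; set t = 1 + p!/k. Then xy^t z has p + (p!/k)·k = p + p! copies of a. Now the a-count equals the b-count, so i ≠ j fails. So xy^t z = a^{p+p!} b^{p+p!} ∉ L.
This is a contradiction; hence L is not regular.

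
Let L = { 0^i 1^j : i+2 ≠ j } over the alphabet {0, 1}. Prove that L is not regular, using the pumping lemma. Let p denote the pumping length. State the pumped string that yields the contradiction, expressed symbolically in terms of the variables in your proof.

Assume L is regular; let p be its pumping constant.
Choose w = 0^p 1^{p+p!+2}. Since p ≠ (p+p!+2)-2 = p+p!, w ∈ L; and |w| ≥ p.
Write w = xyz as guaranteed by the lemma, with |xy| ≤ p and |y| > 0.
The first p characters of w are 0's, so xy (and hence y) consists only of 0's. Write y = 0^k, 1 ≤ k ≤ p.
Since 1 ≤ k ≤ p, k divides p!; set t = 1 + p!/k. Then xy^t z has p + (p!/k)·k = p + p! copies of 0. Now the 0-count is p+p! and (1-count)-2 = (p+p!+2)-2 = p+p!, so i+2 ≠ j fails. So xy^t z = 0^{p+p!} 1^{p+p!+2} ∉ L.
Contradiction. Therefore L is not regular.

0^{p+p!} 1^{p+p!+2}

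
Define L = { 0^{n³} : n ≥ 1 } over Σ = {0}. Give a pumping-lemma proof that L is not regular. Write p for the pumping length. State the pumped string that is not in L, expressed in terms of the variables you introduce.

0^{p³+k}

Assume L is regular; let p be its pumping constant.
Take w = 0^{p³} ∈ L with |w| = p³ ≥ p.
The pumping lemma gives a decomposition w = xyz where |xy| ≤ p and |y| ≥ 1.
Then y = 0^k for some k with 1 ≤ k ≤ p.
Pump with i = 2: xy^2z = 0^{p³+k}. Since 1 ≤ k ≤ p, p³ < p³+k ≤ p³+p < p³+3p²+3p+1 = (p+1)³, so p³+k is not a perfect cube. So xy^2z ∉ L.
This contradicts the pumping lemma, so L is not regular.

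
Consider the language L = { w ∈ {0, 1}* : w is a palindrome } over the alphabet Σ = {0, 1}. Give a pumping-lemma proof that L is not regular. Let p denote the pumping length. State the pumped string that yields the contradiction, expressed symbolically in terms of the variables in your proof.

Toward a contradiction, assume L is regular with pumping length p.
Take w = 0^p 1 0^p, a palindrome of length 2p+1 ≥ p.
The pumping lemma gives a decomposition w = xyz where |xy| ≤ p and |y| > 0.
Since the first p symbols of w are all 0's and |xy| ≤ p, y lies entirely in the leading 0-block: y = 0^k for some k with 1 ≤ k ≤ p.
Pump with i = 2: xy^2z = 0^{p+k} 1 0^p. Its reverse is 0^p 1 0^{p+k}, which differs from xy^2z since k ≥ 1. So xy^2z is not a palindrome and xy^2z ∉ L.
This contradicts the pumping lemma, so L is not regular.

0^{p+k} 1 0^p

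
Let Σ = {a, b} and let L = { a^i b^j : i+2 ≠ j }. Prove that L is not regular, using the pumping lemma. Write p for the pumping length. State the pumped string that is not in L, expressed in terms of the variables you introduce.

a^{p+p!} b^{p+p!+2}

Suppose for contradiction that L is regular, and let p be the pumping length.
Choose w = a^p b^{p+p!+2}. Since p ≠ (p+p!+2)-2 = p+p!, w ∈ L; and |w| ≥ p.
The pumping lemma gives a decomposition w = xyz where |xy| ≤ p and y is nonempty.
Because |xy| ≤ p and w begins with p copies of a, we have y = a^k with 1 ≤ k ≤ p.
Since 1 ≤ k ≤ p, k divides p!; set t = 1 + p!/k. Then xy^t z has p + (p!/k)·k = p + p! copies of a. Now the a-count is p+p! and (b-count)-2 = (p+p!+2)-2 = p+p!, so i+2 ≠ j fails. So xy^t z = a^{p+p!} b^{p+p!+2} ∉ L.
This is a contradiction; hence L is not regular.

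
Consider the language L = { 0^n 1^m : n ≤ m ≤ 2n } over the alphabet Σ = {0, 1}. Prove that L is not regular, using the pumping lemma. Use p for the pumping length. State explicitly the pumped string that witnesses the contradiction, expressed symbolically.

0^{p+k} 1^p

Suppose for contradiction that L is regular, and let p be the pumping length.
Take w = 0^p 1^p ∈ L (since p ≤ p ≤ 2p), with |w| = 2p ≥ p.
Write w = xyz as guaranteed by the lemma, with |xy| ≤ p and |y| ≥ 1.
Because |xy| ≤ p and w begins with p copies of 0, we have y = 0^k with 1 ≤ k ≤ p.
Pump with i = 2: xy^2z = 0^{p+k} 1^p. Now n = p+k > p = m, so the condition n ≤ m fails. Thus xy^2z ∉ L.
Contradiction. Therefore L is not regular.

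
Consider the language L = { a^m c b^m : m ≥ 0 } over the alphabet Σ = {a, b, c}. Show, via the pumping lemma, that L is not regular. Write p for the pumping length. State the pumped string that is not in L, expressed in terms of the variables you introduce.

a^{p+k} c b^p

Assume L is regular; let p be its pumping constant.
Take w = a^p c b^p ∈ L with |w| = 2p+1 ≥ p.
By the pumping lemma, w = xyz with |xy| ≤ p and y is nonempty.
The first p characters of w are a's, so xy (and hence y) consists only of a's. Write y = a^k, 1 ≤ k ≤ p.
Pump with i = 2: xy^2z = a^{p+k} c b^p, which would require p+k = p. But k ≥ 1, so xy^2z ∉ L.
This is a contradiction; hence L is not regular.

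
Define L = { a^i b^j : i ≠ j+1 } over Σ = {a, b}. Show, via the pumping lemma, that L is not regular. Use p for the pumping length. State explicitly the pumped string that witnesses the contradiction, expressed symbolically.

Assume L is regular; let p be its pumping constant.
Choose w = a^p b^{p+p!-1}. Since p ≠ (p+p!-1)+1 = p+p!, w ∈ L; and |w| ≥ p.
By the pumping lemma, w = xyz with |xy| ≤ p and |y| > 0.
Because |xy| ≤ p and w begins with p copies of a, we have y = a^k with 1 ≤ k ≤ p.
Since 1 ≤ k ≤ p, k divides p!; set t = 1 + p!/k. Then xy^t z has p + (p!/k)·k = p + p! copies of a. Now the a-count is p+p! and (b-count)+1 = (p+p!-1)+1 = p+p!, so i ≠ j+1 fails. So xy^t z = a^{p+p!} b^{p+p!-1} ∉ L.
This is a contradiction; hence L is not regular.

a^{p+p!} b^{p+p!-1}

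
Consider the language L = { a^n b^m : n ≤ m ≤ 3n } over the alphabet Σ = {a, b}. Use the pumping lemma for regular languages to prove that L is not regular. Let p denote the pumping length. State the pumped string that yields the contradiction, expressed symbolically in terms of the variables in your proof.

Assume L is regular. Let p be the pumping length given by the pumping lemma.
Take w = a^p b^p ∈ L (since p ≤ p ≤ 3p), with |w| = 2p ≥ p.
The pumping lemma gives a decomposition w = xyz where |xy| ≤ p and |y| > 0.
Because |xy| ≤ p and w begins with p copies of a, we have y = a^k with 1 ≤ k ≤ p.
Pump with i = 2: xy^2z = a^{p+k} b^p. Now n = p+k > p = m, so the condition n ≤ m fails. Thus xy^2z ∉ L.
This contradicts the pumping lemma, so L is not regular.

a^{p+k} b^p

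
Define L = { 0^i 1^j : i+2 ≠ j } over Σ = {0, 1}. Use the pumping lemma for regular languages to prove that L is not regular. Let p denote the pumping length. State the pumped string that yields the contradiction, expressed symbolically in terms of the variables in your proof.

Suppose for contradiction that L is regular, and let p be the pumping length.
Choose w = 0^p 1^{p+p!+2}. Since p ≠ (p+p!+2)-2 = p+p!, w ∈ L; and |w| ≥ p.
The pumping lemma gives a decomposition w = xyz where |xy| ≤ p and |y| ≥ 1.
Because |xy| ≤ p and w begins with p copies of 0, we have y = 0^k with 1 ≤ k ≤ p.
Since 1 ≤ k ≤ p, k divides p!; set t = 1 + p!/k. Then xy^t z has p + (p!/k)·k = p + p! copies of 0. Now the 0-count is p+p! and (1-count)-2 = (p+p!+2)-2 = p+p!, so i+2 ≠ j fails. So xy^t z = 0^{p+p!} 1^{p+p!+2} ∉ L.
Contradiction. Therefore L is not regular.

0^{p+p!} 1^{p+p!+2}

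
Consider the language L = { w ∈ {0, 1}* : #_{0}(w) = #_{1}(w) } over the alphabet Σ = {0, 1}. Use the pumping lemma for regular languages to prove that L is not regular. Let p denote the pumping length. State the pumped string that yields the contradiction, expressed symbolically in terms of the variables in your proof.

0^{p+k} 1^p

Assume L is regular. Let p be the pumping length given by the pumping lemma.
Choose w = 0^p 1^p ∈ L with |w| = 2p ≥ p.
By the pumping lemma, w = xyz with |xy| ≤ p and |y| ≥ 1.
Since the first p symbols of w are all 0's and |xy| ≤ p, y lies entirely in the leading 0-block: y = 0^k for some k with 1 ≤ k ≤ p.
Pump with i = 2: xy^2z = 0^{p+k} 1^p has p+k occurrences of 0 but only p of 1. Since k ≥ 1 the counts differ, so xy^2z ∉ L.
This contradicts the pumping lemma, so L is not regular.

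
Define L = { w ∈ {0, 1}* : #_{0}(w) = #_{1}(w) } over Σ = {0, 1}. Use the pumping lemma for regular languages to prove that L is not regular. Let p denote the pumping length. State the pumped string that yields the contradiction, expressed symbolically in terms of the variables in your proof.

Toward a contradiction, assume L is regular with pumping length p.
Choose w = 0^p 1^p ∈ L with |w| = 2p ≥ p.
Write w = xyz as guaranteed by the lemma, with |xy| ≤ p and |y| ≥ 1.
Since the first p symbols of w are all 0's and |xy| ≤ p, y lies entirely in the leading 0-block: y = 0^k for some k with 1 ≤ k ≤ p.
Pump with i = 2: xy^2z = 0^{p+k} 1^p has p+k occurrences of 0 but only p of 1. Since k ≥ 1 the counts differ, so xy^2z ∉ L.
This is a contradiction; hence L is not regular.

0^{p+k} 1^p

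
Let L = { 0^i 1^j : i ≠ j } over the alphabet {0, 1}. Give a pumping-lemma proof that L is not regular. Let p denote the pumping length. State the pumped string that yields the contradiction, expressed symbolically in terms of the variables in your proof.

Assume L is regular. Let p be the pumping length given by the pumping lemma.
Choose w = 0^p 1^{p+p!}. Since p ≠ p+p!, w ∈ L; and |w| ≥ p.
The pumping lemma gives a decomposition w = xyz where |xy| ≤ p and |y| ≥ 1.
Since the first p symbols of w are all 0's and |xy| ≤ p, y lies entirely in the leading 0-block: y = 0^k for some k with 1 ≤ k ≤ p.
Since 1 ≤ k ≤ p, k divides p!; set t = 1 + p!/k. Then xy^t z has p + (p!/k)·k = p + p! copies of 0. Now the 0-count equals the 1-count, so i ≠ j fails. So xy^t z = 0^{p+p!} 1^{p+p!} ∉ L.
Contradiction. Therefore L is not regular.

0^{p+p!} 1^{p+p!}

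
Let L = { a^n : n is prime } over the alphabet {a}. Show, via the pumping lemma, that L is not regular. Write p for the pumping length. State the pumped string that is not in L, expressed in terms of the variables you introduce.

Suppose for contradiction that L is regular, and let p be the pumping length.
Let q be a prime with q ≥ p+2 (infinitely many primes exist), and take w = a^q ∈ L with |w| = q ≥ p.
The pumping lemma gives a decomposition w = xyz where |xy| ≤ p and |y| ≥ 1.
Then y = a^k for some k with 1 ≤ k ≤ p.
Since 1 ≤ k ≤ p, |xz| = q-k. Pump with i = q+1: |xy^{q+1}z| = (q-k)+(q+1)k = q+qk = q(1+k), which is composite (both factors ≥ 2). So xy^{q+1}z = a^{q(1+k)} ∉ L.
Contradiction. Therefore L is not regular.

a^{q(1+k)}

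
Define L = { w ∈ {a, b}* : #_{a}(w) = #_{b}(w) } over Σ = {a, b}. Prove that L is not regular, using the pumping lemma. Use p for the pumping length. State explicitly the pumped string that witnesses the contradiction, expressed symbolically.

Suppose for contradiction that L is regular, and let p be the pumping length.
Choose w = a^p b^p ∈ L with |w| = 2p ≥ p.
Write w = xyz as guaranteed by the lemma, with |xy| ≤ p and y is nonempty.
Because |xy| ≤ p and w begins with p copies of a, we have y = a^k with 1 ≤ k ≤ p.
Pump with i = 2: xy^2z = a^{p+k} b^p has p+k occurrences of a but only p of b. Since k ≥ 1 the counts differ, so xy^2z ∉ L.
This is a contradiction; hence L is not regular.

a^{p+k} b^p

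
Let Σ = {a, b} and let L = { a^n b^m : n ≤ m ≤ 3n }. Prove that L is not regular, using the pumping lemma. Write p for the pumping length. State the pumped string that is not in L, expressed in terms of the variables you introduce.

Assume L is regular; let p be its pumping constant.
Take w = a^p b^p ∈ L (since p ≤ p ≤ 3p), with |w| = 2p ≥ p.
The pumping lemma gives a decomposition w = xyz where |xy| ≤ p and y is nonempty.
Because |xy| ≤ p and w begins with p copies of a, we have y = a^k with 1 ≤ k ≤ p.
Pump with i = 2: xy^2z = a^{p+k} b^p. Now n = p+k > p = m, so the condition n ≤ m fails. Thus xy^2z ∉ L.
This is a contradiction; hence L is not regular.

a^{p+k} b^p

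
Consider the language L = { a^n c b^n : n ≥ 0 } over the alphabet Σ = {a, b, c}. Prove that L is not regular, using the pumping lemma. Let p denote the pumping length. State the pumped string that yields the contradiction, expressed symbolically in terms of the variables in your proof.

Toward a contradiction, assume L is regular with pumping length p.
Take w = a^p c b^p ∈ L with |w| = 2p+1 ≥ p.
Write w = xyz as guaranteed by the lemma, with |xy| ≤ p and |y| > 0.
Since the first p symbols of w are all a's and |xy| ≤ p, y lies entirely in the leading a-block: y = a^k for some k with 1 ≤ k ≤ p.
Pump with i = 2: xy^2z = a^{p+k} c b^p, which would require p+k = p. But k ≥ 1, so xy^2z ∉ L.
This contradicts the pumping lemma, so L is not regular.

a^{p+k} c b^p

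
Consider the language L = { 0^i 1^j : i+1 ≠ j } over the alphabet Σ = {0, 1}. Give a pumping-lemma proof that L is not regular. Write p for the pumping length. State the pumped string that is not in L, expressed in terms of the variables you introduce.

Toward a contradiction, assume L is regular with pumping length p.
Choose w = 0^p 1^{p+p!+1}. Since p ≠ (p+p!+1)-1 = p+p!, w ∈ L; and |w| ≥ p.
The pumping lemma gives a decomposition w = xyz where |xy| ≤ p and |y| > 0.
Because |xy| ≤ p and w begins with p copies of 0, we have y = 0^k with 1 ≤ k ≤ p.
Since 1 ≤ k ≤ p, k divides p!; set t = 1 + p!/k. Then xy^t z has p + (p!/k)·k = p + p! copies of 0. Now the 0-count is p+p! and (1-count)-1 = (p+p!+1)-1 = p+p!, so i+1 ≠ j fails. So xy^t z = 0^{p+p!} 1^{p+p!+1} ∉ L.
Contradiction. Therefore L is not regular.

0^{p+p!} 1^{p+p!+1}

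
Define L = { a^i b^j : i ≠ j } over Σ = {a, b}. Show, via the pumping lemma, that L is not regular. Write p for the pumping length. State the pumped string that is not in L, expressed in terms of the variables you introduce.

Assume L is regular; let p be its pumping constant.
Choose w = a^p b^{p+p!}. Since p ≠ p+p!, w ∈ L; and |w| ≥ p.
The pumping lemma gives a decomposition w = xyz where |xy| ≤ p and |y| ≥ 1.
Because |xy| ≤ p and w begins with p copies of a, we have y = a^k with 1 ≤ k ≤ p.
Since 1 ≤ k ≤ p, k divides p!; set t = 1 + p!/k. Then xy^t z has p + (p!/k)·k = p + p! copies of a. Now the a-count equals the b-count, so i ≠ j fails. So xy^t z = a^{p+p!} b^{p+p!} ∉ L.
This is a contradiction; hence L is not regular.

a^{p+p!} b^{p+p!}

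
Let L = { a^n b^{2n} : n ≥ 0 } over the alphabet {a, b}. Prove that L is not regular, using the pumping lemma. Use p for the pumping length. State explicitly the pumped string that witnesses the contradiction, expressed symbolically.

Assume L is regular. Let p be the pumping length given by the pumping lemma.
Take w = a^p b^{2p}. Then w ∈ L and |w| = 3p ≥ p.
Write w = xyz as guaranteed by the lemma, with |xy| ≤ p and y is nonempty.
Since the first p symbols of w are all a's and |xy| ≤ p, y lies entirely in the leading a-block: y = a^k for some k with 1 ≤ k ≤ p.
Pump with i = 2: xy^2z = a^{p+k} b^{2p}. For this to lie in L we would need 2p = 2(p+k), which forces k = 0. But k ≥ 1, so xy^2z ∉ L.
Contradiction. Therefore L is not regular.

a^{p+k} b^{2p}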